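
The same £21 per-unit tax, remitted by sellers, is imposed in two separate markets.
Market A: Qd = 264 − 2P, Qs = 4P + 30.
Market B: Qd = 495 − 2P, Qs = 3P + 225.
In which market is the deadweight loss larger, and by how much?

Market A, by £29.4.

Market A: pre-tax P* = £39, Q* = 186; post-tax Q = 158; deadweight loss = £294.
Market B: pre-tax P* = £54, Q* = 387; post-tax Q = 361.8; deadweight loss = £264.6.
Difference: £294 vs £264.6 → market A is larger by £29.4.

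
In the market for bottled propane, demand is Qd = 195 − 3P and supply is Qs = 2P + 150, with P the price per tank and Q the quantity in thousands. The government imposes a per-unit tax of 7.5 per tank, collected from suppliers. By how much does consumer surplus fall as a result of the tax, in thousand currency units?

Without the tax, 195 − 3P = 2P + 150 gives 5P = 45, so P* = 9 and Q* = 168.
With the tax collected from suppliers, supply shifts: Qs = 2(P − 7.5) + 150.
Solving gives Q = 159 with buyers paying 12 and suppliers receiving 4.5 (the 7.5 wedge).
ΔCS is the trapezoid between Q = 159 and Q = 168 of height 3: ½ · (168 + 159) · 3 = 490.5.

Consumer surplus falls by 490.5 thousand.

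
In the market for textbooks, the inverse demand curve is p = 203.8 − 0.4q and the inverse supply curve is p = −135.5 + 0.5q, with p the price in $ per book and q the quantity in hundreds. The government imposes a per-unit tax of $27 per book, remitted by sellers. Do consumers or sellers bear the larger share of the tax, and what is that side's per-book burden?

Rewrite in direct form: qd = 509.5 − 2.5p and qs = 2p + 271.
Before the tax: set 509.5 − 2.5p = 2p + 271 → p* = $53, q* = 377.
With the tax collected from sellers, supply shifts: qs = 2(p − 27) + 271.
Solving gives q = 347 with consumers paying $65 and sellers receiving $38 (the $27 wedge).
Per-book burden: consumers $12, sellers $15.
Sellers take the larger share because supply is less price-elastic here (demand slope 2.5 vs supply slope 2).

Sellers bear the larger share: $15 per book.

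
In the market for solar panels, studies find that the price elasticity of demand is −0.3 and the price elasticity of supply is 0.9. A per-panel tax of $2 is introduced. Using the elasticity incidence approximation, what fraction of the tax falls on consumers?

Consumers' share ≈ 0.75.

Incidence ratio: consumers' share ≈ εs / (εs + |εd|) = 0.9 / (0.9 + 0.3) = 0.75.
Supply is the more elastic side, so consumers bear the larger share.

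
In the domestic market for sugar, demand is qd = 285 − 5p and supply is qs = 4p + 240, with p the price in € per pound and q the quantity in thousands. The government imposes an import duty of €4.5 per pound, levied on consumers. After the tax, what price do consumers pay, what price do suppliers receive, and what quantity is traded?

Without the tax, 285 − 5p = 4p + 240 gives 9p = 45, so p* = €5 and q* = 260.
With the tax collected from consumers, demand (in seller-price terms) shifts: qd = 285 − 5(p + 4.5).
New equilibrium: consumers pay €7, suppliers receive €2.5, q = 250. (Wedge: pb − ps = 4.5.)

Consumers pay €7; suppliers receive €2.5; quantity = 250.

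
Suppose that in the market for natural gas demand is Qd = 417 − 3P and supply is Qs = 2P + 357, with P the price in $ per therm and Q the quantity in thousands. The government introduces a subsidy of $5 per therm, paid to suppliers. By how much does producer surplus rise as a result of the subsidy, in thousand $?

Before the subsidy: set 417 − 3P = 2P + 357 → P* = $12, Q* = 381.
With a per-unit subsidy paid to suppliers, each receives P + 5 per unit sold, so supply becomes Qs = 2(P + 5) + 357.
Solving gives Q = 387 with buyers paying $10 and suppliers receiving $15 (the $5 wedge).
ΔPS is the trapezoid between Q = 387 and Q = 381 of height $3: ½ · (381 + 387) · 3 = $1152.

Producer surplus rises by $1152 thousand.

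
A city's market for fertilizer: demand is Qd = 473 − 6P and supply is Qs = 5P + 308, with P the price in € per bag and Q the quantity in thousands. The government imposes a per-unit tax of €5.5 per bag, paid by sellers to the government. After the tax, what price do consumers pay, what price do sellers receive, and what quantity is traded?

Before the tax: set 473 − 6P = 5P + 308 → P* = €15, Q* = 383.
With the tax collected from sellers, supply shifts: Qs = 5(P − 5.5) + 308.
New equilibrium: consumers pay €17.5, sellers receive €12, Q = 368. (Wedge: Pb − Ps = 5.5.)

Consumers pay €17.5; sellers receive €12; quantity = 368.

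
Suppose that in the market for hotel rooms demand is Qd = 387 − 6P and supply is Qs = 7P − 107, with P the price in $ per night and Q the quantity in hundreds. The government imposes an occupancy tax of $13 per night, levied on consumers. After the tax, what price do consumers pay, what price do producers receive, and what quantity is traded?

Consumers pay $45; producers receive $32; quantity = 117.

Without the tax, 387 − 6P = 7P − 107 gives 13P = 494, so P* = $38 and Q* = 159.
With the tax collected from consumers, demand (in seller-price terms) shifts: Qd = 387 − 6(P + 13).
Solving gives Q = 117 with consumers paying $45 and producers receiving $32 (the $13 wedge).
The less price-elastic side of the market bears the larger share of a per-unit tax.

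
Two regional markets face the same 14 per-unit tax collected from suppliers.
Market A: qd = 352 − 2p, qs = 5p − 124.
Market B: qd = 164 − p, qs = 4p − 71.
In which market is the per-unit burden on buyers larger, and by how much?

Market A: pre-tax p* = 68, q* = 216; post-tax q = 196; per-unit burden on buyers = 10.
Market B: pre-tax p* = 47, q* = 117; post-tax q = 105.8; per-unit burden on buyers = 11.2.
Difference: 10 vs 11.2 → market B is larger by 1.2.

Market B, by 1.2.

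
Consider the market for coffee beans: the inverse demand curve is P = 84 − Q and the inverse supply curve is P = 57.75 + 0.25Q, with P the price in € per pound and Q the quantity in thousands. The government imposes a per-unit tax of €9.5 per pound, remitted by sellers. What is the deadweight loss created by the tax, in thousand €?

Rewrite in direct form: Qd = 84 − P and Qs = 4P − 231.
Without the tax, 84 − P = 4P − 231 gives 5P = 315, so P* = €63 and Q* = 21.
With the tax collected from sellers, supply shifts: Qs = 4(P − 9.5) − 231.
New equilibrium: consumers pay €70.6, sellers receive €61.1, Q = 13.4. (Wedge: Pb − Ps = 9.5.)
Quantity falls by |ΔQ| = |21 − 13.4| = 7.6.
DWL = ½ · t · |ΔQ| = ½ · 9.5 · 7.6 = €36.1.

Deadweight loss = €36.1 thousand.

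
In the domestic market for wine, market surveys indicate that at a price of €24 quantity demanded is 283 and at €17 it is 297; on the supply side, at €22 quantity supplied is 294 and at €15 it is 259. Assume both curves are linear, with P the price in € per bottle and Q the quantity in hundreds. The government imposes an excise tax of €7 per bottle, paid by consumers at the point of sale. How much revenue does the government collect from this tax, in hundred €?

Tax revenue = €1953 hundred.

Demand slope: (297 − 283)/(17 − 24) = -2, so Qd = 331 − 2P.
Supply slope: (259 − 294)/(15 − 22) = 5, so Qs = 5P + 184.
Without the tax, 331 − 2P = 5P + 184 gives 7P = 147, so P* = €21 and Q* = 289.
With the tax collected from consumers, demand (in seller-price terms) shifts: Qd = 331 − 2(P + 7).
New equilibrium: consumers pay €26, sellers receive €19, Q = 279. (Wedge: Pb − Ps = 7.)
Revenue = t · Q = 7 · 279 = €1953.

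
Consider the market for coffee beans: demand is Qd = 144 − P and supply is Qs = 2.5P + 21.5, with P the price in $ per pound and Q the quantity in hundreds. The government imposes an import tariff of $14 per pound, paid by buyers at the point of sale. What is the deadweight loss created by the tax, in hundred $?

Deadweight loss = $70 hundred.

Before the tax: set 144 − P = 2.5P + 21.5 → P* = $35, Q* = 109.
With the tax collected from buyers, demand (in seller-price terms) shifts: Qd = 144 − (P + 14).
New equilibrium: buyers pay $45, producers receive $31, Q = 99. (Wedge: Pb − Ps = 14.)
Quantity falls by |ΔQ| = |109 − 99| = 10.
DWL = ½ · t · |ΔQ| = ½ · 14 · 10 = $70.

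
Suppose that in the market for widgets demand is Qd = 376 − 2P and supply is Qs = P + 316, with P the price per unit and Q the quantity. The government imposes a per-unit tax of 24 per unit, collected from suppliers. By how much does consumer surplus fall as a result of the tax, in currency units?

Consumer surplus falls by 2624.

Before the tax: set 376 − 2P = P + 316 → P* = 20, Q* = 336.
With the tax collected from suppliers, supply shifts: Qs = (P − 24) + 316.
Solving gives Q = 320 with consumers paying 28 and suppliers receiving 4 (the 24 wedge).
ΔCS is the trapezoid between Q = 320 and Q = 336 of height 8: ½ · (336 + 320) · 8 = 2624.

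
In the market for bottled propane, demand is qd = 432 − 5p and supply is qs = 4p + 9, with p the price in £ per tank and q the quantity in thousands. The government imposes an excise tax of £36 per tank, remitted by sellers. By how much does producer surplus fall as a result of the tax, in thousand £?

Producer surplus falls by £3140 thousand.

Without the tax, 432 − 5p = 4p + 9 gives 9p = 423, so p* = £47 and q* = 197.
With the tax collected from sellers, supply shifts: qs = 4(p − 36) + 9.
Solving gives q = 117 with consumers paying £63 and sellers receiving £27 (the £36 wedge).
ΔPS is the trapezoid between Q = 117 and Q = 197 of height £20: ½ · (197 + 117) · 20 = £3140.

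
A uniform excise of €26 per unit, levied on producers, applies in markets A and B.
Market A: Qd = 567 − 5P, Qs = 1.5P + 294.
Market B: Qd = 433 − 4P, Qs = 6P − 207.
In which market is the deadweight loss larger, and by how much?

Market A: pre-tax P* = €42, Q* = 357; post-tax Q = 327; deadweight loss = €390.
Market B: pre-tax P* = €64, Q* = 177; post-tax Q = 114.6; deadweight loss = €811.2.
Difference: €390 vs €811.2 → market B is larger by €421.2.

Market B, by €421.2.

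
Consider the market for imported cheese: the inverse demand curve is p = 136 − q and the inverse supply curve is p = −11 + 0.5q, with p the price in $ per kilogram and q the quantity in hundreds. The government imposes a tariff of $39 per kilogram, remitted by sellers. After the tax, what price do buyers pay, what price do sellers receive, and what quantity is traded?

Buyers pay $64; sellers receive $25; quantity = 72.

Rewrite in direct form: qd = 136 − p and qs = 2p + 22.
Before the tax: set 136 − p = 2p + 22 → p* = $38, q* = 98.
With the tax collected from sellers, supply shifts: qs = 2(p − 39) + 22.
Solving gives q = 72 with buyers paying $64 and sellers receiving $25 (the $39 wedge).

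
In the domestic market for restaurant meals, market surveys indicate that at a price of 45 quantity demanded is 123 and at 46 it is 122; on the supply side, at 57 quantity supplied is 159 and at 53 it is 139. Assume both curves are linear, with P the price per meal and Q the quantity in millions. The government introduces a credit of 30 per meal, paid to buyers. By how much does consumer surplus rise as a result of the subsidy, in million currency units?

Demand slope: (122 − 123)/(46 − 45) = -1, so Qd = 168 − P.
Supply slope: (139 − 159)/(53 − 57) = 5, so Qs = 5P − 126.
Before the subsidy: set 168 − P = 5P − 126 → P* = 49, Q* = 119.
With a per-unit subsidy paid to buyers, each effectively pays P − 30, so demand becomes Qd = 168 − (P − 30).
New equilibrium: buyers pay 24, producers receive 54, Q = 144. (Wedge: Pb − Ps = −30.)
ΔCS is the trapezoid between Q = 144 and Q = 119 of height 25: ½ · (119 + 144) · 25 = 3287.5.

Consumer surplus rises by 3287.5 million.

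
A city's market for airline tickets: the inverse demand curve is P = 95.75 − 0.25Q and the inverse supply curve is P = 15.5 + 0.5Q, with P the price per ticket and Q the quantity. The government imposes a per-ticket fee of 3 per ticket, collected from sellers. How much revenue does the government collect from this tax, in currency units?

Inverting to Q(P) form: Qd = 383 − 4P; Qs = 2P − 31.
Before the tax: set 383 − 4P = 2P − 31 → P* = 69, Q* = 107.
With the tax collected from sellers, supply shifts: Qs = 2(P − 3) − 31.
Solving gives Q = 103 with buyers paying 70 and sellers receiving 67 (the 3 wedge).
Revenue = t · Q = 3 · 103 = 309.

Tax revenue = 309.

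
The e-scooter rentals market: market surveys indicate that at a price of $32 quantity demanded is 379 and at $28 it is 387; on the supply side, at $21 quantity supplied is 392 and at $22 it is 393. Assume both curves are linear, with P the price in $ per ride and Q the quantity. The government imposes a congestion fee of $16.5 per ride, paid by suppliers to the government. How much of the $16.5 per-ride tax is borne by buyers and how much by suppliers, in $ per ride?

Buyers bear $5.5 per ride; suppliers bear $11 per ride.

Demand slope: (387 − 379)/(28 − 32) = -2, so Qd = 443 − 2P.
Supply slope: (393 − 392)/(22 − 21) = 1, so Qs = P + 371.
Before the tax: set 443 − 2P = P + 371 → P* = $24, Q* = 395.
With the tax collected from suppliers, supply shifts: Qs = (P − 16.5) + 371.
New equilibrium: buyers pay $29.5, suppliers receive $13, Q = 384. (Wedge: Pb − Ps = 16.5.)
Burden on buyers: $5.5; on suppliers: $11. (They sum to $16.5.)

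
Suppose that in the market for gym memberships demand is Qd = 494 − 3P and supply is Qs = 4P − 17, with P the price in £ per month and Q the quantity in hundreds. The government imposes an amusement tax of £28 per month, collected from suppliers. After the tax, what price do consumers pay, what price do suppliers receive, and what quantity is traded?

Without the tax, 494 − 3P = 4P − 17 gives 7P = 511, so P* = £73 and Q* = 275.
With the tax collected from suppliers, supply shifts: Qs = 4(P − 28) − 17.
Solving gives Q = 227 with consumers paying £89 and suppliers receiving £61 (the £28 wedge).

Consumers pay £89; suppliers receive £61; quantity = 227.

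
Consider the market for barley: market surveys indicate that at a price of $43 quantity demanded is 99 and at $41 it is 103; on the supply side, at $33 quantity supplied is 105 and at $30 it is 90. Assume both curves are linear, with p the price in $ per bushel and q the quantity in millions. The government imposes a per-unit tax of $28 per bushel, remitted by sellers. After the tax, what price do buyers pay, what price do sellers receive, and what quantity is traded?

Demand slope: (103 − 99)/(41 − 43) = -2, so qd = 185 − 2p.
Supply slope: (90 − 105)/(30 − 33) = 5, so qs = 5p − 60.
Before the tax: set 185 − 2p = 5p − 60 → p* = $35, q* = 115.
With the tax collected from sellers, supply shifts: qs = 5(p − 28) − 60.
Solving gives q = 75 with buyers paying $55 and sellers receiving $27 (the $28 wedge).
The less price-elastic side of the market bears the larger share of a per-unit tax.

Buyers pay $55; sellers receive $27; quantity = 75.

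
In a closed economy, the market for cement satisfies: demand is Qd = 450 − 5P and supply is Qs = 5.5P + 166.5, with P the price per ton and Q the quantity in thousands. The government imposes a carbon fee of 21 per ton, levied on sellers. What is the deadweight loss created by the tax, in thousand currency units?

Deadweight loss = 577.5 thousand.

Without the tax, 450 − 5P = 5.5P + 166.5 gives 10.5P = 283.5, so P* = 27 and Q* = 315.
With the tax collected from sellers, supply shifts: Qs = 5.5(P − 21) + 166.5.
Solving gives Q = 260 with buyers paying 38 and sellers receiving 17 (the 21 wedge).
Quantity falls by |ΔQ| = |315 − 260| = 55.
DWL = ½ · t · |ΔQ| = ½ · 21 · 55 = 577.5.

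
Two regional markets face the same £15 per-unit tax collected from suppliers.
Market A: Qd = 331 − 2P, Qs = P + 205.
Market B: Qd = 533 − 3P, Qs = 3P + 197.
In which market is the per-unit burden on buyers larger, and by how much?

Market B, by £2.5.

Market A: pre-tax P* = £42, Q* = 247; post-tax Q = 237; per-unit burden on buyers = £5.
Market B: pre-tax P* = £56, Q* = 365; post-tax Q = 342.5; per-unit burden on buyers = £7.5.
Difference: £5 vs £7.5 → market B is larger by £2.5.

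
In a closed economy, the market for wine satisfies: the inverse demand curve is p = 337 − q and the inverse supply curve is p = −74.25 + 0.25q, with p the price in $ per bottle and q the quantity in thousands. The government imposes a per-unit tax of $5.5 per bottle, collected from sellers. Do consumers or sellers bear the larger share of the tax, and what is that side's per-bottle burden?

Rewrite in direct form: qd = 337 − p and qs = 4p + 297.
Before the tax: set 337 − p = 4p + 297 → p* = $8, q* = 329.
With the tax collected from sellers, supply shifts: qs = 4(p − 5.5) + 297.
New equilibrium: consumers pay $12.4, sellers receive $6.9, q = 324.6. (Wedge: pb − ps = 5.5.)
Per-bottle burden: consumers $4.4, sellers $1.1.
Consumers take the larger share because demand is less price-elastic here (demand slope 1 vs supply slope 4).
The less price-elastic side of the market bears the larger share of a per-unit tax.

Consumers bear the larger share: $4.4 per bottle.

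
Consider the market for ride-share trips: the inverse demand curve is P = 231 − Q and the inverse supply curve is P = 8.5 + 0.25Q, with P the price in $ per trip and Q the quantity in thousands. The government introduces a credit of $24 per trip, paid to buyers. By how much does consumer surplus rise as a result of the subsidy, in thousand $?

Consumer surplus rises by $3601.92 thousand.

Inverting to Q(P) form: Qd = 231 − P; Qs = 4P − 34.
Without the subsidy, 231 − P = 4P − 34 gives 5P = 265, so P* = $53 and Q* = 178.
With a per-unit subsidy paid to buyers, each effectively pays P − 24, so demand becomes Qd = 231 − (P − 24).
Solving gives Q = 197.2 with buyers paying $33.8 and suppliers receiving $57.8 (the $24 wedge).
ΔCS is the trapezoid between Q = 197.2 and Q = 178 of height $19.2: ½ · (178 + 197.2) · 19.2 = $3601.92.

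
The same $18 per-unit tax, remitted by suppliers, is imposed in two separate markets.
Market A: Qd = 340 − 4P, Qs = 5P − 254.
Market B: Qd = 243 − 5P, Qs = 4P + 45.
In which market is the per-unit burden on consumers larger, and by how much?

Market A, by $2.

Market A: pre-tax P* = $66, Q* = 76; post-tax Q = 36; per-unit burden on consumers = $10.
Market B: pre-tax P* = $22, Q* = 133; post-tax Q = 93; per-unit burden on consumers = $8.
Difference: $10 vs $8 → market A is larger by $2.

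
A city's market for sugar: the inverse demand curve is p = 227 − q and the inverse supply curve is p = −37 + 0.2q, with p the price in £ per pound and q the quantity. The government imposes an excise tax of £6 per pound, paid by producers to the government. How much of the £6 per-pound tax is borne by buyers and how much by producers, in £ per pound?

Rewrite in direct form: qd = 227 − p and qs = 5p + 185.
Before the tax: set 227 − p = 5p + 185 → p* = £7, q* = 220.
With the tax collected from producers, supply shifts: qs = 5(p − 6) + 185.
New equilibrium: buyers pay £12, producers receive £6, q = 215. (Wedge: pb − ps = 6.)
Burden on buyers: £5; on producers: £1. (They sum to £6.)
The less price-elastic side of the market bears the larger share of a per-unit tax.

Buyers bear £5 per pound; producers bear £1 per pound.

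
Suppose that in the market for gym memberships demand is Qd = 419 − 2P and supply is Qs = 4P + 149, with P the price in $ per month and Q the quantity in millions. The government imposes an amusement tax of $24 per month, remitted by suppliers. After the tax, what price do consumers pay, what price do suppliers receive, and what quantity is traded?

Before the tax: set 419 − 2P = 4P + 149 → P* = $45, Q* = 329.
With the tax collected from suppliers, supply shifts: Qs = 4(P − 24) + 149.
Solving gives Q = 297 with consumers paying $61 and suppliers receiving $37 (the $24 wedge).
The less price-elastic side of the market bears the larger share of a per-unit tax.

Consumers pay $61; suppliers receive $37; quantity = 297.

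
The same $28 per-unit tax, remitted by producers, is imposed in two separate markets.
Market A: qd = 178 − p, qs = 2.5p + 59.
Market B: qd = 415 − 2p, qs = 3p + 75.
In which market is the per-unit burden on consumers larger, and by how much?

Market A, by $3.2.

Market A: pre-tax p* = $34, q* = 144; post-tax q = 124; per-unit burden on consumers = $20.
Market B: pre-tax p* = $68, q* = 279; post-tax q = 245.4; per-unit burden on consumers = $16.8.
Difference: $20 vs $16.8 → market A is larger by $3.2.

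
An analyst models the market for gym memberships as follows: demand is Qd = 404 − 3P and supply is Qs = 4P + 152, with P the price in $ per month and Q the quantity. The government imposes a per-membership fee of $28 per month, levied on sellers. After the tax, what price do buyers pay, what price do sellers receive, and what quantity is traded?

Buyers pay $52; sellers receive $24; quantity = 248.

Before the tax: set 404 − 3P = 4P + 152 → P* = $36, Q* = 296.
With the tax collected from sellers, supply shifts: Qs = 4(P − 28) + 152.
New equilibrium: buyers pay $52, sellers receive $24, Q = 248. (Wedge: Pb − Ps = 28.)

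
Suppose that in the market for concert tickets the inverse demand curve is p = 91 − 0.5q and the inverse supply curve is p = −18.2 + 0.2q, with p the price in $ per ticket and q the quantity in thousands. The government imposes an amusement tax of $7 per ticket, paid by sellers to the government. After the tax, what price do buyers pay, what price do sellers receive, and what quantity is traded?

Buyers pay $18; sellers receive $11; quantity = 146.

Inverting to q(p) form: qd = 182 − 2p; qs = 5p + 91.
Without the tax, 182 − 2p = 5p + 91 gives 7p = 91, so p* = $13 and q* = 156.
With the tax collected from sellers, supply shifts: qs = 5(p − 7) + 91.
Solving gives q = 146 with buyers paying $18 and sellers receiving $11 (the $7 wedge).
The less price-elastic side of the market bears the larger share of a per-unit tax.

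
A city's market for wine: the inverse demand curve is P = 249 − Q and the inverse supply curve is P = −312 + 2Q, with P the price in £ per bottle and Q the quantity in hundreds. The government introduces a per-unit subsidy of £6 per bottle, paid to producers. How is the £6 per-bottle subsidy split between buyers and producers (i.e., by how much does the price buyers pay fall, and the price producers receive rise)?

Buyers gain £2 per bottle; producers gain £4 per bottle.

Inverting to Q(P) form: Qd = 249 − P; Qs = 0.5P + 156.
Before the subsidy: set 249 − P = 0.5P + 156 → P* = £62, Q* = 187.
With a per-unit subsidy paid to producers, each receives P + 6 per unit sold, so supply becomes Qs = 0.5(P + 6) + 156.
New equilibrium: buyers pay £60, producers receive £66, Q = 189. (Wedge: Pb − Ps = −6.)
Gain to buyers: £2; to producers: £4. (They sum to £6.)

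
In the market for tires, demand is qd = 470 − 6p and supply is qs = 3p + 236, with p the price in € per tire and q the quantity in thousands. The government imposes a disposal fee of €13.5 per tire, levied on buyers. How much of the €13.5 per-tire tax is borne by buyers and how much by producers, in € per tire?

Without the tax, 470 − 6p = 3p + 236 gives 9p = 234, so p* = €26 and q* = 314.
With the tax collected from buyers, demand (in seller-price terms) shifts: qd = 470 − 6(p + 13.5).
New equilibrium: buyers pay €30.5, producers receive €17, q = 287. (Wedge: pb − ps = 13.5.)
Burden on buyers: €4.5; on producers: €9. (They sum to €13.5.)

Buyers bear €4.5 per tire; producers bear €9 per tire.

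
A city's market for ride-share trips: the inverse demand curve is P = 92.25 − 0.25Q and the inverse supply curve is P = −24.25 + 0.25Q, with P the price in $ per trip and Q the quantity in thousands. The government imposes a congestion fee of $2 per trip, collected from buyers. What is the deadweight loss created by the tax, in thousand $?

Deadweight loss = $4 thousand.

Inverting to Q(P) form: Qd = 369 − 4P; Qs = 4P + 97.
Without the tax, 369 − 4P = 4P + 97 gives 8P = 272, so P* = $34 and Q* = 233.
With the tax collected from buyers, demand (in seller-price terms) shifts: Qd = 369 − 4(P + 2).
Solving gives Q = 229 with buyers paying $35 and sellers receiving $33 (the $2 wedge).
Quantity falls by |ΔQ| = |233 − 229| = 4.
DWL = ½ · t · |ΔQ| = ½ · 2 · 4 = $4.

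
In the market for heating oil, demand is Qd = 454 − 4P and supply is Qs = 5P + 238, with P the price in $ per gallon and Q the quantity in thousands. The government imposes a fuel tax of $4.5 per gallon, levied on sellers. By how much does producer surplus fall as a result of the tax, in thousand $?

Before the tax: set 454 − 4P = 5P + 238 → P* = $24, Q* = 358.
With the tax collected from sellers, supply shifts: Qs = 5(P − 4.5) + 238.
New equilibrium: consumers pay $26.5, sellers receive $22, Q = 348. (Wedge: Pb − Ps = 4.5.)
ΔPS is the trapezoid between Q = 348 and Q = 358 of height $2: ½ · (358 + 348) · 2 = $706.

Producer surplus falls by $706 thousand.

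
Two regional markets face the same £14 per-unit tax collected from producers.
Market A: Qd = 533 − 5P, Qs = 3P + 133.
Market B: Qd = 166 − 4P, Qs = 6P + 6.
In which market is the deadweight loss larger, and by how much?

Market B, by £51.45.

Market A: pre-tax P* = £50, Q* = 283; post-tax Q = 256.75; deadweight loss = £183.75.
Market B: pre-tax P* = £16, Q* = 102; post-tax Q = 68.4; deadweight loss = £235.2.
Difference: £183.75 vs £235.2 → market B is larger by £51.45.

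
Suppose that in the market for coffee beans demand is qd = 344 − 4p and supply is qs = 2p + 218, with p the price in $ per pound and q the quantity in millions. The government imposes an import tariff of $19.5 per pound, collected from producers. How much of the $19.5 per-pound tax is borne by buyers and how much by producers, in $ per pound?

Without the tax, 344 − 4p = 2p + 218 gives 6p = 126, so p* = $21 and q* = 260.
With the tax collected from producers, supply shifts: qs = 2(p − 19.5) + 218.
New equilibrium: buyers pay $27.5, producers receive $8, q = 234. (Wedge: pb − ps = 19.5.)
Burden on buyers: $6.5; on producers: $13. (They sum to $19.5.)

Buyers bear $6.5 per pound; producers bear $13 per pound.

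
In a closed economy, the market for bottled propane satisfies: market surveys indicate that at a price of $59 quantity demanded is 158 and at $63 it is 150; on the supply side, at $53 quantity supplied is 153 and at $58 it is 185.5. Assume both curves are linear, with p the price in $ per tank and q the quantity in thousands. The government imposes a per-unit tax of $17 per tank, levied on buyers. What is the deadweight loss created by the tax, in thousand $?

Demand slope: (150 − 158)/(63 − 59) = -2, so qd = 276 − 2p.
Supply slope: (185.5 − 153)/(58 − 53) = 6.5, so qs = 6.5p − 191.5.
Before the tax: set 276 − 2p = 6.5p − 191.5 → p* = $55, q* = 166.
With the tax collected from buyers, demand (in seller-price terms) shifts: qd = 276 − 2(p + 17).
New equilibrium: buyers pay $68, sellers receive $51, q = 140. (Wedge: pb − ps = 17.)
Quantity falls by |ΔQ| = |166 − 140| = 26.
DWL = ½ · t · |ΔQ| = ½ · 17 · 26 = $221.

Deadweight loss = $221 thousand.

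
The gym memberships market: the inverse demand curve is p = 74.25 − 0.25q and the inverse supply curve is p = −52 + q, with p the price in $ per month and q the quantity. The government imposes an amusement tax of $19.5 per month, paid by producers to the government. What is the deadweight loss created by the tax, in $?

Rewrite in direct form: qd = 297 − 4p and qs = p + 52.
Without the tax, 297 − 4p = p + 52 gives 5p = 245, so p* = $49 and q* = 101.
With the tax collected from producers, supply shifts: qs = (p − 19.5) + 52.
New equilibrium: buyers pay $52.9, producers receive $33.4, q = 85.4. (Wedge: pb − ps = 19.5.)
Quantity falls by |ΔQ| = |101 − 85.4| = 15.6.
DWL = ½ · t · |ΔQ| = ½ · 19.5 · 15.6 = $152.1.

Deadweight loss = $152.1.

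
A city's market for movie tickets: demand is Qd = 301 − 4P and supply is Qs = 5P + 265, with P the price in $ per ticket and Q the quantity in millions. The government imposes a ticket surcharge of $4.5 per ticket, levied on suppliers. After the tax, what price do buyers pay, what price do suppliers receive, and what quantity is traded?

Buyers pay $6.5; suppliers receive $2; quantity = 275.

Before the tax: set 301 − 4P = 5P + 265 → P* = $4, Q* = 285.
With the tax collected from suppliers, supply shifts: Qs = 5(P − 4.5) + 265.
New equilibrium: buyers pay $6.5, suppliers receive $2, Q = 275. (Wedge: Pb − Ps = 4.5.)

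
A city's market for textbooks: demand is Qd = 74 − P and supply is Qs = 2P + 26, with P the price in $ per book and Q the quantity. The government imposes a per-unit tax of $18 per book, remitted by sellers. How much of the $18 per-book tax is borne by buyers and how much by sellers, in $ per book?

Before the tax: set 74 − P = 2P + 26 → P* = $16, Q* = 58.
With the tax collected from sellers, supply shifts: Qs = 2(P − 18) + 26.
New equilibrium: buyers pay $28, sellers receive $10, Q = 46. (Wedge: Pb − Ps = 18.)
Burden on buyers: $12; on sellers: $6. (They sum to $18.)
The less price-elastic side of the market bears the larger share of a per-unit tax.

Buyers bear $12 per book; sellers bear $6 per book.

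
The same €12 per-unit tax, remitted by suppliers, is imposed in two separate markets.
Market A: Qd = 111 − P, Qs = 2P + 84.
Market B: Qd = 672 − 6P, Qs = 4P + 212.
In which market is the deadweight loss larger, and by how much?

Market B, by €124.8.

Market A: pre-tax P* = €9, Q* = 102; post-tax Q = 94; deadweight loss = €48.
Market B: pre-tax P* = €46, Q* = 396; post-tax Q = 367.2; deadweight loss = €172.8.
Difference: €48 vs €172.8 → market B is larger by €124.8.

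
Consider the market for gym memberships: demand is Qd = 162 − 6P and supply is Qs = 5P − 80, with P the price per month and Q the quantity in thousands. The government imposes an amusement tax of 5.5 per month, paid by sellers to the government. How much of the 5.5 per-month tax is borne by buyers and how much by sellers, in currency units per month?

Buyers bear 2.5 per month; sellers bear 3 per month.

Before the tax: set 162 − 6P = 5P − 80 → P* = 22, Q* = 30.
With the tax collected from sellers, supply shifts: Qs = 5(P − 5.5) − 80.
New equilibrium: buyers pay 24.5, sellers receive 19, Q = 15. (Wedge: Pb − Ps = 5.5.)
Burden on buyers: 2.5; on sellers: 3. (They sum to 5.5.)
The less price-elastic side of the market bears the larger share of a per-unit tax.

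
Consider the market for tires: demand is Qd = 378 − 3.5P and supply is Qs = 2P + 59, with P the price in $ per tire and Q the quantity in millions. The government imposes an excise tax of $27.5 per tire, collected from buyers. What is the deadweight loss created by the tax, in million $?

Deadweight loss = $481.25 million.

Without the tax, 378 − 3.5P = 2P + 59 gives 5.5P = 319, so P* = $58 and Q* = 175.
With the tax collected from buyers, demand (in seller-price terms) shifts: Qd = 378 − 3.5(P + 27.5).
Solving gives Q = 140 with buyers paying $68 and sellers receiving $40.5 (the $27.5 wedge).
Quantity falls by |ΔQ| = |175 − 140| = 35.
DWL = ½ · t · |ΔQ| = ½ · 27.5 · 35 = $481.25.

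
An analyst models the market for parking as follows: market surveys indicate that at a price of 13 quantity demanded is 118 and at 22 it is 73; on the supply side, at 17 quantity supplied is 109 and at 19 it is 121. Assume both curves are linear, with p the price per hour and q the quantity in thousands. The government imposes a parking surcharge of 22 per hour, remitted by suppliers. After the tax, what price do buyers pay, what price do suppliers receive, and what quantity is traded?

Demand slope: (73 − 118)/(22 − 13) = -5, so qd = 183 − 5p.
Supply slope: (121 − 109)/(19 − 17) = 6, so qs = 6p + 7.
Without the tax, 183 − 5p = 6p + 7 gives 11p = 176, so p* = 16 and q* = 103.
With the tax collected from suppliers, supply shifts: qs = 6(p − 22) + 7.
New equilibrium: buyers pay 28, suppliers receive 6, q = 43. (Wedge: pb − ps = 22.)

Buyers pay 28; suppliers receive 6; quantity = 43.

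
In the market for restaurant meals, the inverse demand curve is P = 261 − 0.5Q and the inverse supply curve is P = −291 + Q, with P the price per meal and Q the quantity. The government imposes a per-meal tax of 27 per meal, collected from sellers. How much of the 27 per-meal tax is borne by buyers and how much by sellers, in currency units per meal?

Buyers bear 9 per meal; sellers bear 18 per meal.

Inverting to Q(P) form: Qd = 522 − 2P; Qs = P + 291.
Before the tax: set 522 − 2P = P + 291 → P* = 77, Q* = 368.
With the tax collected from sellers, supply shifts: Qs = (P − 27) + 291.
New equilibrium: buyers pay 86, sellers receive 59, Q = 350. (Wedge: Pb − Ps = 27.)
Burden on buyers: 9; on sellers: 18. (They sum to 27.)
The less price-elastic side of the market bears the larger share of a per-unit tax.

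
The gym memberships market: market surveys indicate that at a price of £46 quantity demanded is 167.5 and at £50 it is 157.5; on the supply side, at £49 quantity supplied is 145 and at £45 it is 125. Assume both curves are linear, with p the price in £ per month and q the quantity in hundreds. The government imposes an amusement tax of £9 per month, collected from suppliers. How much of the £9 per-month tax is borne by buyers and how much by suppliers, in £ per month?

Demand slope: (157.5 − 167.5)/(50 − 46) = -2.5, so qd = 282.5 − 2.5p.
Supply slope: (125 − 145)/(45 − 49) = 5, so qs = 5p − 100.
Before the tax: set 282.5 − 2.5p = 5p − 100 → p* = £51, q* = 155.
With the tax collected from suppliers, supply shifts: qs = 5(p − 9) − 100.
New equilibrium: buyers pay £57, suppliers receive £48, q = 140. (Wedge: pb − ps = 9.)
Burden on buyers: £6; on suppliers: £3. (They sum to £9.)
The less price-elastic side of the market bears the larger share of a per-unit tax.

Buyers bear £6 per month; suppliers bear £3 per month.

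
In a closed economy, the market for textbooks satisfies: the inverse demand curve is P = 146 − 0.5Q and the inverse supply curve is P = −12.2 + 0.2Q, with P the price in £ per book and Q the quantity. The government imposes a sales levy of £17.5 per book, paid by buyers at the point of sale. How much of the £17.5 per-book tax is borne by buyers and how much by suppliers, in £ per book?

Buyers bear £12.5 per book; suppliers bear £5 per book.

Rewrite in direct form: Qd = 292 − 2P and Qs = 5P + 61.
Before the tax: set 292 − 2P = 5P + 61 → P* = £33, Q* = 226.
With the tax collected from buyers, demand (in seller-price terms) shifts: Qd = 292 − 2(P + 17.5).
Solving gives Q = 201 with buyers paying £45.5 and suppliers receiving £28 (the £17.5 wedge).
Burden on buyers: £12.5; on suppliers: £5. (They sum to £17.5.)
The less price-elastic side of the market bears the larger share of a per-unit tax.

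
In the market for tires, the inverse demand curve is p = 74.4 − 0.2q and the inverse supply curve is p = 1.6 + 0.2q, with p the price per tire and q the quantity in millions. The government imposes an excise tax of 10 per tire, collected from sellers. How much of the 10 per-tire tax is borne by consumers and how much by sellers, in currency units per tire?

Consumers bear 5 per tire; sellers bear 5 per tire.

Rewrite in direct form: qd = 372 − 5p and qs = 5p − 8.
Without the tax, 372 − 5p = 5p − 8 gives 10p = 380, so p* = 38 and q* = 182.
With the tax collected from sellers, supply shifts: qs = 5(p − 10) − 8.
New equilibrium: consumers pay 43, sellers receive 33, q = 157. (Wedge: pb − ps = 10.)
Burden on consumers: 5; on sellers: 5. (They sum to 10.)
The less price-elastic side of the market bears the larger share of a per-unit tax.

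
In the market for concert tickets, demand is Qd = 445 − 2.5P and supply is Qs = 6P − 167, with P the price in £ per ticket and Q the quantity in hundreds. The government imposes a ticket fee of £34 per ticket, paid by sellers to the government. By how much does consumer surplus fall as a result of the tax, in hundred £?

Before the tax: set 445 − 2.5P = 6P − 167 → P* = £72, Q* = 265.
With the tax collected from sellers, supply shifts: Qs = 6(P − 34) − 167.
Solving gives Q = 205 with consumers paying £96 and sellers receiving £62 (the £34 wedge).
ΔCS is the trapezoid between Q = 205 and Q = 265 of height £24: ½ · (265 + 205) · 24 = £5640.

Consumer surplus falls by £5640 hundred.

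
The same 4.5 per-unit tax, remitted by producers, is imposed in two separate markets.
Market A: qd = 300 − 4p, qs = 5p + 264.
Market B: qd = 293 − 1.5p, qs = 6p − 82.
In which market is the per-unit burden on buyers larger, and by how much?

Market B, by 1.1.

Market A: pre-tax p* = 4, q* = 284; post-tax q = 274; per-unit burden on buyers = 2.5.
Market B: pre-tax p* = 50, q* = 218; post-tax q = 212.6; per-unit burden on buyers = 3.6.
Difference: 2.5 vs 3.6 → market B is larger by 1.1.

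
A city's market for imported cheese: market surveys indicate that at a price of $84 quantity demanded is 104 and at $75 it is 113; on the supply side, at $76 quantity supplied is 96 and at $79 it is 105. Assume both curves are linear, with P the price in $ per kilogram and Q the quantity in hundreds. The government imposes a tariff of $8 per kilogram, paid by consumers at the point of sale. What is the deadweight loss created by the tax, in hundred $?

Demand slope: (113 − 104)/(75 − 84) = -1, so Qd = 188 − P.
Supply slope: (105 − 96)/(79 − 76) = 3, so Qs = 3P − 132.
Without the tax, 188 − P = 3P − 132 gives 4P = 320, so P* = $80 and Q* = 108.
With the tax collected from consumers, demand (in seller-price terms) shifts: Qd = 188 − (P + 8).
New equilibrium: consumers pay $86, suppliers receive $78, Q = 102. (Wedge: Pb − Ps = 8.)
Quantity falls by |ΔQ| = |108 − 102| = 6.
DWL = ½ · t · |ΔQ| = ½ · 8 · 6 = $24.

Deadweight loss = $24 hundred.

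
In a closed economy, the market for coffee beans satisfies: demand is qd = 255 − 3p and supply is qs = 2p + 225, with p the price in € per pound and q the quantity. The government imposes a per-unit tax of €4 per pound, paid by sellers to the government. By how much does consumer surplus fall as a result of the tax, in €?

Consumer surplus falls by €375.36.

Without the tax, 255 − 3p = 2p + 225 gives 5p = 30, so p* = €6 and q* = 237.
With the tax collected from sellers, supply shifts: qs = 2(p − 4) + 225.
Solving gives q = 232.2 with consumers paying €7.6 and sellers receiving €3.6 (the €4 wedge).
ΔCS is the trapezoid between Q = 232.2 and Q = 237 of height €1.6: ½ · (237 + 232.2) · 1.6 = €375.36.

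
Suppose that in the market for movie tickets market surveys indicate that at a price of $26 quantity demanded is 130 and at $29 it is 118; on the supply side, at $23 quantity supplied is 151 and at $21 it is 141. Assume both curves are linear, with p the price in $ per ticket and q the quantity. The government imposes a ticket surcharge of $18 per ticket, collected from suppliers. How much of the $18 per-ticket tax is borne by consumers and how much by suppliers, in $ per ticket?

Consumers bear $10 per ticket; suppliers bear $8 per ticket.

Demand slope: (118 − 130)/(29 − 26) = -4, so qd = 234 − 4p.
Supply slope: (141 − 151)/(21 − 23) = 5, so qs = 5p + 36.
Without the tax, 234 − 4p = 5p + 36 gives 9p = 198, so p* = $22 and q* = 146.
With the tax collected from suppliers, supply shifts: qs = 5(p − 18) + 36.
Solving gives q = 106 with consumers paying $32 and suppliers receiving $14 (the $18 wedge).
Burden on consumers: $10; on suppliers: $8. (They sum to $18.)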